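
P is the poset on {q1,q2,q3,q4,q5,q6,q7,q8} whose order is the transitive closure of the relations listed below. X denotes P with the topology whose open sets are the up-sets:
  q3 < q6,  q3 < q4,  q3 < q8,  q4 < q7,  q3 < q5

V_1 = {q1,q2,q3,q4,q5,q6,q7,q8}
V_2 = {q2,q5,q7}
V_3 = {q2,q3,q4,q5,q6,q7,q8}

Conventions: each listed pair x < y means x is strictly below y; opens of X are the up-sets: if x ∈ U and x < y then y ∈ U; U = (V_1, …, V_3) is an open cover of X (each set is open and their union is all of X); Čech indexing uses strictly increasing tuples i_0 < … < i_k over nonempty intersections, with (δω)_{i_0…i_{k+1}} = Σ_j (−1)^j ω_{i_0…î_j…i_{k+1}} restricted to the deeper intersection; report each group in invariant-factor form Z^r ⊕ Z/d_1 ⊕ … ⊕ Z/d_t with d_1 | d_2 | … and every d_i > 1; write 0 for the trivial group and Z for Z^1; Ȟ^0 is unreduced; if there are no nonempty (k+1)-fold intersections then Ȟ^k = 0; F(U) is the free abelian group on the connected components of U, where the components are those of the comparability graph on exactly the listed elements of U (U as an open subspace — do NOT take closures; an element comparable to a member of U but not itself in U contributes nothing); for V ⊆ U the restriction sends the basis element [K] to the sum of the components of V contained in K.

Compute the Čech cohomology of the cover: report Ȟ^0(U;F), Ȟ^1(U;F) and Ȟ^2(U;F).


nonempty overlaps:
  V12={q2,q5,q7} V13={q2,q3,q4,q5,q6,q7,q8} V23={q2,q5,q7}
  V123={q2,q5,q7}
components per intersection:
  V1: {q1} {q2} {q3,q4,q5,q6,q7,q8}
  V2: {q2} {q5} {q7}
  V3: {q2} {q3,q4,q5,q6,q7,q8}
  V12: {q2} {q5} {q7}
  V13: {q2} {q3,q4,q5,q6,q7,q8}
  V23: {q2} {q5} {q7}
  V123: {q2} {q5} {q7}
C dims 8,8,3; δ0: rk 5, SNF 1^5; δ1: rk 3, SNF 1^3
degree 0: 8−5−0 = 3 → Ȟ^0 ≅ Z^3
degree 1: 8−3−5 = 0 → Ȟ^1 ≅ 0
degree 2: 3−0−3 = 0 → Ȟ^2 ≅ 0

Ȟ^0 = Z^3,  Ȟ^1 = 0,  Ȟ^2 = 0


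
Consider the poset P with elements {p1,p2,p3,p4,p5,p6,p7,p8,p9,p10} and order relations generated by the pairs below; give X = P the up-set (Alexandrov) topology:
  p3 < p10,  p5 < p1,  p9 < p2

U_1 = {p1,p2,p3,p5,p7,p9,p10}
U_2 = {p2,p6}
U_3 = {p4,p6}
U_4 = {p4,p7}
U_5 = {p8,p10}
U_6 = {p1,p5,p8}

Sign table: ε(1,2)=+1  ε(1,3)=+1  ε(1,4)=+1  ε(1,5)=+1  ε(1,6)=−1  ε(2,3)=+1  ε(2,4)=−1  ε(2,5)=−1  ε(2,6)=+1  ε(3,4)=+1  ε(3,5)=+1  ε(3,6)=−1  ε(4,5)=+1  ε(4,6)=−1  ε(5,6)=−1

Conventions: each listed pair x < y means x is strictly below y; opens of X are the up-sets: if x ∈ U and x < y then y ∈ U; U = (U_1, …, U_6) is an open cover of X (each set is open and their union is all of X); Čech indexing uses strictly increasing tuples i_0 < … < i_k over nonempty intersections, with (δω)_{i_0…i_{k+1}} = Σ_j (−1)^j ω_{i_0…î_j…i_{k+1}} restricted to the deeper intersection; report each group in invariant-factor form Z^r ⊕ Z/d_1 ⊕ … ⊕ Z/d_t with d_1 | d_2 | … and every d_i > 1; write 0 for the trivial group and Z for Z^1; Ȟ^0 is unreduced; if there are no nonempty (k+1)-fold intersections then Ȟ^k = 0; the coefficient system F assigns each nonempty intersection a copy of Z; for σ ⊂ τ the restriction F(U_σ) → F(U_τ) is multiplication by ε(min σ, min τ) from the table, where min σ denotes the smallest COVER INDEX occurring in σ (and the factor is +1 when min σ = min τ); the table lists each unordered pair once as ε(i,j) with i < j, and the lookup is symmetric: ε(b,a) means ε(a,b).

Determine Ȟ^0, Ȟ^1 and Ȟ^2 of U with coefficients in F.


Ȟ^0(U;F) ≅ Z, Ȟ^1(U;F) ≅ Z^2 and Ȟ^2(U;F) ≅ 0

cover nerve:
  U12={p2} U14={p7} U15={p10} U16={p1,p5} U23={p6} U34={p4} U56={p8}
C dims 6,7; δ0: rk 5, SNF 1^5
Ȟ^0: (6−5)−0=1 ⇒ Z
Ȟ^1: (7−0)−5=2 ⇒ Z^2
Ȟ^2: (0−0)−0=0 ⇒ 0


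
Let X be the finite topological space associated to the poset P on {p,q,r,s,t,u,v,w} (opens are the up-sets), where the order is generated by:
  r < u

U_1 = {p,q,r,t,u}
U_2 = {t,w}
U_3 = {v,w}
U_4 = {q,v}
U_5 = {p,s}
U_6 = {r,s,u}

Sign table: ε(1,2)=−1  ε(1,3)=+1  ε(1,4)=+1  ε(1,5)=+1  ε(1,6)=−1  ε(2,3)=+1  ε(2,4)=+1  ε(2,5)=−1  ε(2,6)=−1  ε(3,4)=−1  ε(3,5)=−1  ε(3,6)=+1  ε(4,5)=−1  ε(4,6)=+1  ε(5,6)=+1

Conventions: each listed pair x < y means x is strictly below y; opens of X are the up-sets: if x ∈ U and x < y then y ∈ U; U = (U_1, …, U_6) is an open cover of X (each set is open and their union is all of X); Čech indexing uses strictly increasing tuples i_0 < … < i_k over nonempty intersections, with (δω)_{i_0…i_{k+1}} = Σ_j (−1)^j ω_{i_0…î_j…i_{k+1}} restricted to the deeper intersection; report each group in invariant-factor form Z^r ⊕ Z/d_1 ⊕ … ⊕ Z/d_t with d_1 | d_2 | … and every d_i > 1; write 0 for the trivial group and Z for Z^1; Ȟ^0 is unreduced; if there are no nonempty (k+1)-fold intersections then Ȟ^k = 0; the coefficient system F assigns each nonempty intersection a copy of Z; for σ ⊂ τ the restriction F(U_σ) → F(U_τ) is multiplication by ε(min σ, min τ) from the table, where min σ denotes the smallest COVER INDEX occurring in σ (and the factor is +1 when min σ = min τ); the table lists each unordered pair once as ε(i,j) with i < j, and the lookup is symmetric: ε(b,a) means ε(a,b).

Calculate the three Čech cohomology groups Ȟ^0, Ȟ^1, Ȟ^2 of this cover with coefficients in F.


Ȟ^0 ≅ 0,  Ȟ^1 ≅ Z ⊕ Z/2,  Ȟ^2 ≅ 0

nonempty intersections:
  U12={t} U14={q} U15={p} U16={r,u} U23={w} U34={v} U56={s}
C dims 6,7; δ0: rk 6, SNF 1^5·2
Ȟ^0: (6−6)−0=0 ⇒ 0
Ȟ^1: (7−0)−6=1 plus torsion [2] ⇒ Z ⊕ Z/2
Ȟ^2: (0−0)−0=0 ⇒ 0


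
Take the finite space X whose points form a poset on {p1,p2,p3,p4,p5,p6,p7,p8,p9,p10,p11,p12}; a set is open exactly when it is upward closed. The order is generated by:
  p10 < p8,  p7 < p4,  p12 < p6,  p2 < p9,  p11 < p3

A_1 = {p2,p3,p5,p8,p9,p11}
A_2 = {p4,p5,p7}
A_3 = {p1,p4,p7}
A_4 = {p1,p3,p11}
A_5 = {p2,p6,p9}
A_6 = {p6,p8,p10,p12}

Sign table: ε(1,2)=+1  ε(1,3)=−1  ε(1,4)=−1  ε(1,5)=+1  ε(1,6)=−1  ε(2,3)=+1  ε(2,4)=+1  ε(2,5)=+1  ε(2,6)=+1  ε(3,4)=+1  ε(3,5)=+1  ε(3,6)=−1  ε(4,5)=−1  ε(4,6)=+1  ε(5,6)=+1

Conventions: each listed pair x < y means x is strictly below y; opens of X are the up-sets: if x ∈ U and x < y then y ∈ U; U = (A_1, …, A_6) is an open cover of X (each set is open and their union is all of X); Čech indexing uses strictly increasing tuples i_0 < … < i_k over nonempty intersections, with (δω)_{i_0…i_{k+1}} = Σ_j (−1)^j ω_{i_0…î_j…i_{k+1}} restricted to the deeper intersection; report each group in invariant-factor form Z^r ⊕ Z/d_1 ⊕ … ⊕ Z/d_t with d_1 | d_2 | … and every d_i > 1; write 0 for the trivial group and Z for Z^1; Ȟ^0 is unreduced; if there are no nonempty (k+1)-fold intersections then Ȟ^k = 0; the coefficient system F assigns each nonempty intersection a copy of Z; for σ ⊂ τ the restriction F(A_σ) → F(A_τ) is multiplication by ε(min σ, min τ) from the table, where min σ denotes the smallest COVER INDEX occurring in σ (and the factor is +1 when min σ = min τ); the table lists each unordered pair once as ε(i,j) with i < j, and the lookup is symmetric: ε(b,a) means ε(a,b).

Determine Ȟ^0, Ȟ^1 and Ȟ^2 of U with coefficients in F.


nonempty overlaps:
  A12={p5} A14={p3,p11} A15={p2,p9} A16={p8} A23={p4,p7} A34={p1} A56={p6}
C dims 6,7; δ0: rk 6, SNF 1^5·2
degree 0: 6−6−0 = 0 → Ȟ^0 ≅ 0
degree 1: 7−0−6 = 1 plus torsion [2] → Ȟ^1 ≅ Z ⊕ Z/2
degree 2: 0−0−0 = 0 → Ȟ^2 ≅ 0

Ȟ^0 ≅ 0; Ȟ^1 ≅ Z ⊕ Z/2; Ȟ^2 ≅ 0


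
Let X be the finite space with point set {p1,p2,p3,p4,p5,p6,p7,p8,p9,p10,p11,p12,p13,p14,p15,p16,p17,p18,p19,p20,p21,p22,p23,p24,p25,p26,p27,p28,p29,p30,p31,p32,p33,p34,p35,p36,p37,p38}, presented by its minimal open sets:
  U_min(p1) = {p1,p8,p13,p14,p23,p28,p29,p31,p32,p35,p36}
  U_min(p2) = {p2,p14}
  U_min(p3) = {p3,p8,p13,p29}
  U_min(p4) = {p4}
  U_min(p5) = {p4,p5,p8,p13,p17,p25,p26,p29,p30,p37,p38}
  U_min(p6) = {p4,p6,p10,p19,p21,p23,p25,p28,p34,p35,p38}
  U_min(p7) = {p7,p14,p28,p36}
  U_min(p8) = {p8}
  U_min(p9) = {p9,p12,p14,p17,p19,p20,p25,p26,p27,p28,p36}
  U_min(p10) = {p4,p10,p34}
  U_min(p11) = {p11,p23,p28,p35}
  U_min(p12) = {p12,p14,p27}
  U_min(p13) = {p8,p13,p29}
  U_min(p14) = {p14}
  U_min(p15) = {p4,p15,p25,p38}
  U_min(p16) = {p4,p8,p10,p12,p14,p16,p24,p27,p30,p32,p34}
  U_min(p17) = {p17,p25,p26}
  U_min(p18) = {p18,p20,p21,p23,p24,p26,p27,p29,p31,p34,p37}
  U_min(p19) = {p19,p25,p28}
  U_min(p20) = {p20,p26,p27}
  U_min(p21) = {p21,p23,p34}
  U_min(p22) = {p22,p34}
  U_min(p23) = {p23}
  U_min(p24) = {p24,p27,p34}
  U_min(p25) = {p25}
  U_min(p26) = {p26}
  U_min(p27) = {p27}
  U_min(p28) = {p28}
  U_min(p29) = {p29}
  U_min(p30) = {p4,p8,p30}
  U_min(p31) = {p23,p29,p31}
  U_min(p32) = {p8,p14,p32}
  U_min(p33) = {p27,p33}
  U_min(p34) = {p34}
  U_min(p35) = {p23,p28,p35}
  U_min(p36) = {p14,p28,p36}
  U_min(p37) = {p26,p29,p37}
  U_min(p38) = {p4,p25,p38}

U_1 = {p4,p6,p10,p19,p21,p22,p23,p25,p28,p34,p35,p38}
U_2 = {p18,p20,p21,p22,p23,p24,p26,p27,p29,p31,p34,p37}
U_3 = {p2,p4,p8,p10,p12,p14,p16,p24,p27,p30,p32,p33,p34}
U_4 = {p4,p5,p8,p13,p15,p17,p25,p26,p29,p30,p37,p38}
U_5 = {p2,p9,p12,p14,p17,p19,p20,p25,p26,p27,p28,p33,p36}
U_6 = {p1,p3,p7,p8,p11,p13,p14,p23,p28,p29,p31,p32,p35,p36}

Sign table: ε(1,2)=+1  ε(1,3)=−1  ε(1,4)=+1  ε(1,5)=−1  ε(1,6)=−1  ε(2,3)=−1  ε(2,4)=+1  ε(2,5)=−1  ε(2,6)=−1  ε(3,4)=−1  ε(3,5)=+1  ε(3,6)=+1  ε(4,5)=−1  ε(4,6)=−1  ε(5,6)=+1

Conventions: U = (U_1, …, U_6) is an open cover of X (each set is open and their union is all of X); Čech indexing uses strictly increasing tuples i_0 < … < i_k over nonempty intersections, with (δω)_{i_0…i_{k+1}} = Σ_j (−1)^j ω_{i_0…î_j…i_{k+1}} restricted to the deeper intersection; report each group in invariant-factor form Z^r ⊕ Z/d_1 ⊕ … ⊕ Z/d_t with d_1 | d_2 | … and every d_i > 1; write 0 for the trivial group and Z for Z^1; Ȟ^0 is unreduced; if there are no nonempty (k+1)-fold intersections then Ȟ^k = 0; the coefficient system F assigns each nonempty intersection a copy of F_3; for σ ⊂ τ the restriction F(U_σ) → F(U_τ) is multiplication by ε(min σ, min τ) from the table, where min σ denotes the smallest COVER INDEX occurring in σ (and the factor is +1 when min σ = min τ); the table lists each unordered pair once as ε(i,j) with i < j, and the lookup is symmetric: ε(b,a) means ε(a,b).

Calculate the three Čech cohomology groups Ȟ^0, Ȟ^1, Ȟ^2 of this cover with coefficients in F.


nonempty overlaps:
  U12={p21,p22,p23,p34} U13={p4,p10,p34} U14={p4,p25,p38} U15={p19,p25,p28} U16={p23,p28,p35} U23={p24,p27,p34} U24={p26,p29,p37} U25={p20,p26,p27} U26={p23,p29,p31} U34={p4,p8,p30} U35={p2,p12,p14,p27,p33} U36={p8,p14,p32} U45={p17,p25,p26} U46={p8,p13,p29} U56={p14,p28,p36}
  U123={p34} U126={p23} U134={p4} U145={p25} U156={p28} U235={p27} U245={p26} U246={p29} U346={p8} U356={p14}
C dims 6,15,10; δ0: rk_F3 5; δ1: rk_F3 10
degree 0: 6−5−0 = 1 → Ȟ^0 ≅ Z/3
degree 1: 15−10−5 = 0 → Ȟ^1 ≅ 0
degree 2: 10−0−10 = 0 → Ȟ^2 ≅ 0

Ȟ^0(U;F) ≅ Z/3, Ȟ^1(U;F) ≅ 0, Ȟ^2(U;F) ≅ 0


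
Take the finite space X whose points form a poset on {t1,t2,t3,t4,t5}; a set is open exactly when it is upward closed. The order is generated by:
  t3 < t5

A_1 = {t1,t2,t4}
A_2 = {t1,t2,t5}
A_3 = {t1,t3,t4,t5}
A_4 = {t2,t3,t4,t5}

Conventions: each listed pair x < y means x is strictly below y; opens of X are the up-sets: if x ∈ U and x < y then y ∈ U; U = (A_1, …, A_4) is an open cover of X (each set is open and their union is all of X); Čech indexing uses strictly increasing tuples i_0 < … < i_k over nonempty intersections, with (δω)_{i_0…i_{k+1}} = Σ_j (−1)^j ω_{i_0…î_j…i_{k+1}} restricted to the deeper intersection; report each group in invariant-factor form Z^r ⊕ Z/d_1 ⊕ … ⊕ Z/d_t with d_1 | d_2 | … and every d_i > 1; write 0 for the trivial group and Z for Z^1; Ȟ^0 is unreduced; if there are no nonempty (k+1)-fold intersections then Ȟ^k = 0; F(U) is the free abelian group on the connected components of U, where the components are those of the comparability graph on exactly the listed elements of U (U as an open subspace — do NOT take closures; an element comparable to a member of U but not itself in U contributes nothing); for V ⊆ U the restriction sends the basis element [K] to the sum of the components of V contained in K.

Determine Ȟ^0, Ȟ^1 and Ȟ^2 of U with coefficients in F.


intersection data:
  A12={t1,t2} A13={t1,t4} A14={t2,t4} A23={t1,t5} A24={t2,t5} A34={t3,t4,t5}
  A123={t1} A124={t2} A134={t4} A234={t5}
components per intersection:
  A1: {t1} {t2} {t4}
  A2: {t1} {t2} {t5}
  A3: {t1} {t3,t5} {t4}
  A4: {t2} {t3,t5} {t4}
  A12: {t1} {t2}
  A13: {t1} {t4}
  A14: {t2} {t4}
  A23: {t1} {t5}
  A24: {t2} {t5}
  A34: {t3,t5} {t4}
  A123: {t1}
  A124: {t2}
  A134: {t4}
  A234: {t5}
C dims 12,12,4; δ0: rk 8, SNF 1^8; δ1: rk 4, SNF 1^4
Ȟ^0 = (12 − 8) − 0 = 4, so Ȟ^0 ≅ Z^4
Ȟ^1 = (12 − 4) − 8 = 0, so Ȟ^1 ≅ 0
Ȟ^2 = (4 − 0) − 4 = 0, so Ȟ^2 ≅ 0

Ȟ^0 = Z^4; Ȟ^1 = 0; Ȟ^2 = 0


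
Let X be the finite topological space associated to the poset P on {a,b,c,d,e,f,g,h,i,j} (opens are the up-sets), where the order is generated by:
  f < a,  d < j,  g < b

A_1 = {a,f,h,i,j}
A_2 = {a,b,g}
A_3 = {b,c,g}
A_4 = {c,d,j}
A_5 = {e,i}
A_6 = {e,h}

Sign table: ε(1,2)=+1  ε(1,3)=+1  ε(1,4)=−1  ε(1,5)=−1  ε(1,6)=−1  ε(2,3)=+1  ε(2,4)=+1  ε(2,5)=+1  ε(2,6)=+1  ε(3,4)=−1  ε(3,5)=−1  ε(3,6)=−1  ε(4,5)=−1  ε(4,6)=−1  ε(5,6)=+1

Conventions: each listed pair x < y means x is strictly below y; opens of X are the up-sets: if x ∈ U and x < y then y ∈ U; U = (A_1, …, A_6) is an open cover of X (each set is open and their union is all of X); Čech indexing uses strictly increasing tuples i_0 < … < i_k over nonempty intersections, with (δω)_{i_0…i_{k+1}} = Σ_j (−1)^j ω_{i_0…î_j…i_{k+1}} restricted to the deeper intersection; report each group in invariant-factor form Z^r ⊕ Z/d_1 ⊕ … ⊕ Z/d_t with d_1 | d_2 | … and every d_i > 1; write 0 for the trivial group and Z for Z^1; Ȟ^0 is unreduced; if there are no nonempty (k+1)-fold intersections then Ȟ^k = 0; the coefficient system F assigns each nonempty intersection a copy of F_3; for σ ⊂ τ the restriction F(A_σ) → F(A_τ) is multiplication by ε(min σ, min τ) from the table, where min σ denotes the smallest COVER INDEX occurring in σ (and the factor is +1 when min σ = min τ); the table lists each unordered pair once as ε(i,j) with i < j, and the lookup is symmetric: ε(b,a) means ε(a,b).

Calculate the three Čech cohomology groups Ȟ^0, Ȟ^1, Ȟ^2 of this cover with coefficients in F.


Ȟ^0 ≅ Z/3, Ȟ^1 ≅ Z/3 ⊕ Z/3 and Ȟ^2 ≅ 0

intersection data:
  A12={a} A14={j} A15={i} A16={h} A23={b,g} A34={c} A56={e}
C dims 6,7; δ0: rk_F3 5
Ȟ^0 = (6 − 5) − 0 = 1, so Ȟ^0 ≅ Z/3
Ȟ^1 = (7 − 0) − 5 = 2, so Ȟ^1 ≅ Z/3 ⊕ Z/3
Ȟ^2 = (0 − 0) − 0 = 0, so Ȟ^2 ≅ 0


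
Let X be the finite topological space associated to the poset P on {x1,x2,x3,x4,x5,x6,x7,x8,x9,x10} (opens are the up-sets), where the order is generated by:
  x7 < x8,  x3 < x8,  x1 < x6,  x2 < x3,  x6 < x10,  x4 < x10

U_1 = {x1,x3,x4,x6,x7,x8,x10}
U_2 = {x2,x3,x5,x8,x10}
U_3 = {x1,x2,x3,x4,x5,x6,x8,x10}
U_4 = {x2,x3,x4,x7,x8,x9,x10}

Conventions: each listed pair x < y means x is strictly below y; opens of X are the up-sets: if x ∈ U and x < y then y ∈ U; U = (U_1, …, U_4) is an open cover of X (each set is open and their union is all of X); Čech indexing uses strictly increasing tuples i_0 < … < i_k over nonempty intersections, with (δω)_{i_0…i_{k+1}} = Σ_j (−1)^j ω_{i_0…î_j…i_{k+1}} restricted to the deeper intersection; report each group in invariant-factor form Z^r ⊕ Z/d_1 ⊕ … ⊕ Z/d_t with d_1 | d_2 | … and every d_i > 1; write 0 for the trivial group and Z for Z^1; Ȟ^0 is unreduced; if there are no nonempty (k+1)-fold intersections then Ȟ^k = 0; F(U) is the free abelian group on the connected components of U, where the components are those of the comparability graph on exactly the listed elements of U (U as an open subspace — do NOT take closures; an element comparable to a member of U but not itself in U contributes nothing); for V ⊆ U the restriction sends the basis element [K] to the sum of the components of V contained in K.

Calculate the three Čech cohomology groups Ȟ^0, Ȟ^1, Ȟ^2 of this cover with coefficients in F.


nonempty overlaps:
  U12={x3,x8,x10} U13={x1,x3,x4,x6,x8,x10} U14={x3,x4,x7,x8,x10} U23={x2,x3,x5,x8,x10} U24={x2,x3,x8,x10} U34={x2,x3,x4,x8,x10}
  U123={x3,x8,x10} U124={x3,x8,x10} U134={x3,x4,x8,x10} U234={x2,x3,x8,x10}
  U1234={x3,x8,x10}
components per intersection:
  U1: {x1,x4,x6,x10} {x3,x7,x8}
  U2: {x2,x3,x8} {x5} {x10}
  U3: {x1,x4,x6,x10} {x2,x3,x8} {x5}
  U4: {x2,x3,x7,x8} {x4,x10} {x9}
  U12: {x3,x8} {x10}
  U13: {x1,x4,x6,x10} {x3,x8}
  U14: {x3,x7,x8} {x4,x10}
  U23: {x2,x3,x8} {x5} {x10}
  U24: {x2,x3,x8} {x10}
  U34: {x2,x3,x8} {x4,x10}
  U123: {x3,x8} {x10}
  U124: {x3,x8} {x10}
  U134: {x3,x8} {x4,x10}
  U234: {x2,x3,x8} {x10}
  U1234: {x3,x8} {x10}
C dims 11,13,8,2; δ0: rk 7, SNF 1^7; δ1: rk 6, SNF 1^6; δ2: rk 2, SNF 1^2
degree 0: 11−7−0 = 4 → Ȟ^0 ≅ Z^4
degree 1: 13−6−7 = 0 → Ȟ^1 ≅ 0
degree 2: 8−2−6 = 0 → Ȟ^2 ≅ 0

Ȟ^0 = Z^4,  Ȟ^1 = 0,  Ȟ^2 = 0


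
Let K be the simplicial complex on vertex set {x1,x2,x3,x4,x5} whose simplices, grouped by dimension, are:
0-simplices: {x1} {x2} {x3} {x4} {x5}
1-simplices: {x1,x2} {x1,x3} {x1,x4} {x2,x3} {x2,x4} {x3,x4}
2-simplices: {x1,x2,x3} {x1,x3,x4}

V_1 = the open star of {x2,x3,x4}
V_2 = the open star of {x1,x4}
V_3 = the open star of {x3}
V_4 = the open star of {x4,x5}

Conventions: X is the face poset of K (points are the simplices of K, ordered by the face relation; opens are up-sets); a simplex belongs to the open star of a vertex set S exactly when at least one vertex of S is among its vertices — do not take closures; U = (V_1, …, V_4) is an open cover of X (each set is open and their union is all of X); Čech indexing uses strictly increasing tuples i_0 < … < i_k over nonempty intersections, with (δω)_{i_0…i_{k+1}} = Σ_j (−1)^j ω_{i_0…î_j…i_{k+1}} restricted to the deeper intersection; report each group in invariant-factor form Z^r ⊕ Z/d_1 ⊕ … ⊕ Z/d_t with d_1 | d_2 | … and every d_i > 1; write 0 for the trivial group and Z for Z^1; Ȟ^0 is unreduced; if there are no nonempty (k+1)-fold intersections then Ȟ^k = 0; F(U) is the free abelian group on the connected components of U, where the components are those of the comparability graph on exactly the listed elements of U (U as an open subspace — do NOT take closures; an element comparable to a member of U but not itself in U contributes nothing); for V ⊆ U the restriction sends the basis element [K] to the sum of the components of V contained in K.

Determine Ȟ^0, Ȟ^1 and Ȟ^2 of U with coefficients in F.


cover nerve:
  V1={{x2},{x3},{x4},{x1,x2},{x1,x3},{x1,x4},{x2,x3},{x2,x4},{x3,x4},{x1,x2,x3},{x1,x3,x4}} V2={{x1},{x4},{x1,x2},{x1,x3},{x1,x4},{x2,x4},{x3,x4},{x1,x2,x3},{x1,x3,x4}} V3={{x3},{x1,x3},{x2,x3},{x3,x4},{x1,x2,x3},{x1,x3,x4}} V4={{x4},{x5},{x1,x4},{x2,x4},{x3,x4},{x1,x3,x4}}
  V12={{x4},{x1,x2},{x1,x3},{x1,x4},{x2,x4},{x3,x4},{x1,x2,x3},{x1,x3,x4}} V13={{x3},{x1,x3},{x2,x3},{x3,x4},{x1,x2,x3},{x1,x3,x4}} V14={{x4},{x1,x4},{x2,x4},{x3,x4},{x1,x3,x4}} V23={{x1,x3},{x3,x4},{x1,x2,x3},{x1,x3,x4}} V24={{x4},{x1,x4},{x2,x4},{x3,x4},{x1,x3,x4}} V34={{x3,x4},{x1,x3,x4}}
  V123={{x1,x3},{x3,x4},{x1,x2,x3},{x1,x3,x4}} V124={{x4},{x1,x4},{x2,x4},{x3,x4},{x1,x3,x4}} V134={{x3,x4},{x1,x3,x4}} V234={{x3,x4},{x1,x3,x4}}
  V1234={{x3,x4},{x1,x3,x4}}
components per intersection:
  V1: {{x2},{x3},{x4},{x1,x2},{x1,x3},{x1,x4},{x2,x3},{x2,x4},{x3,x4},{x1,x2,x3},{x1,x3,x4}}
  V2: {{x1},{x4},{x1,x2},{x1,x3},{x1,x4},{x2,x4},{x3,x4},{x1,x2,x3},{x1,x3,x4}}
  V3: {{x3},{x1,x3},{x2,x3},{x3,x4},{x1,x2,x3},{x1,x3,x4}}
  V4: {{x4},{x1,x4},{x2,x4},{x3,x4},{x1,x3,x4}} {{x5}}
  V12: {{x4},{x1,x2},{x1,x3},{x1,x4},{x2,x4},{x3,x4},{x1,x2,x3},{x1,x3,x4}}
  V13: {{x3},{x1,x3},{x2,x3},{x3,x4},{x1,x2,x3},{x1,x3,x4}}
  V14: {{x4},{x1,x4},{x2,x4},{x3,x4},{x1,x3,x4}}
  V23: {{x1,x3},{x3,x4},{x1,x2,x3},{x1,x3,x4}}
  V24: {{x4},{x1,x4},{x2,x4},{x3,x4},{x1,x3,x4}}
  V34: {{x3,x4},{x1,x3,x4}}
  V123: {{x1,x3},{x3,x4},{x1,x2,x3},{x1,x3,x4}}
  V124: {{x4},{x1,x4},{x2,x4},{x3,x4},{x1,x3,x4}}
  V134: {{x3,x4},{x1,x3,x4}}
  V234: {{x3,x4},{x1,x3,x4}}
  V1234: {{x3,x4},{x1,x3,x4}}
C dims 5,6,4,1; δ0: rk 3, SNF 1^3; δ1: rk 3, SNF 1^3; δ2: rk 1, SNF 1^1
Ȟ^0: (5−3)−0=2 ⇒ Z^2
Ȟ^1: (6−3)−3=0 ⇒ 0
Ȟ^2: (4−1)−3=0 ⇒ 0

Ȟ^0 ≅ Z^2; Ȟ^1 ≅ 0; Ȟ^2 ≅ 0


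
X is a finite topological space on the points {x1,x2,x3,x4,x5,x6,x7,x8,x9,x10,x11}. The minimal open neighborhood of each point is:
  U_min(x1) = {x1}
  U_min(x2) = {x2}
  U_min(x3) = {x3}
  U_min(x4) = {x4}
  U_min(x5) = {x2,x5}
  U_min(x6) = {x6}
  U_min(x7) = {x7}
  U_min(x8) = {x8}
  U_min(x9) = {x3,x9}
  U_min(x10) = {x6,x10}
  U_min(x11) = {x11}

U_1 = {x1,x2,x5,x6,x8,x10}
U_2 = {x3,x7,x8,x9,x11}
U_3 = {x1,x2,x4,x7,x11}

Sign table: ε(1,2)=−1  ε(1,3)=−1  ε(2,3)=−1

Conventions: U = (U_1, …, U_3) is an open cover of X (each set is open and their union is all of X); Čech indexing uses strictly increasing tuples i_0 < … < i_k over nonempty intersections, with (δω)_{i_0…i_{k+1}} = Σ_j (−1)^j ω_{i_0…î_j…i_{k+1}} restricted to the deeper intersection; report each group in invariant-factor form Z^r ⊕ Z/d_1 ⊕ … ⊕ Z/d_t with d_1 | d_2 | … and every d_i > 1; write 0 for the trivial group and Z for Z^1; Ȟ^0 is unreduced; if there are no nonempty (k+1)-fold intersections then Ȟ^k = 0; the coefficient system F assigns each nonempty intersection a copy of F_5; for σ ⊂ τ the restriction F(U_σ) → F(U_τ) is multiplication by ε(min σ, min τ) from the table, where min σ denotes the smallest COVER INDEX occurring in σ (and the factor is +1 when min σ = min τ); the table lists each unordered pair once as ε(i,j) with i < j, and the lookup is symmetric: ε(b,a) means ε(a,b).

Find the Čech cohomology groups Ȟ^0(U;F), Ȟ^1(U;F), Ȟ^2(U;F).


nonempty intersections:
  U12={x8} U13={x1,x2} U23={x7,x11}
C dims 3,3; δ0: rk_F5 3
Ȟ^0: (3−3)−0=0 ⇒ 0
Ȟ^1: (3−0)−3=0 ⇒ 0
Ȟ^2: (0−0)−0=0 ⇒ 0

Ȟ^0 = 0,  Ȟ^1 = 0,  Ȟ^2 = 0


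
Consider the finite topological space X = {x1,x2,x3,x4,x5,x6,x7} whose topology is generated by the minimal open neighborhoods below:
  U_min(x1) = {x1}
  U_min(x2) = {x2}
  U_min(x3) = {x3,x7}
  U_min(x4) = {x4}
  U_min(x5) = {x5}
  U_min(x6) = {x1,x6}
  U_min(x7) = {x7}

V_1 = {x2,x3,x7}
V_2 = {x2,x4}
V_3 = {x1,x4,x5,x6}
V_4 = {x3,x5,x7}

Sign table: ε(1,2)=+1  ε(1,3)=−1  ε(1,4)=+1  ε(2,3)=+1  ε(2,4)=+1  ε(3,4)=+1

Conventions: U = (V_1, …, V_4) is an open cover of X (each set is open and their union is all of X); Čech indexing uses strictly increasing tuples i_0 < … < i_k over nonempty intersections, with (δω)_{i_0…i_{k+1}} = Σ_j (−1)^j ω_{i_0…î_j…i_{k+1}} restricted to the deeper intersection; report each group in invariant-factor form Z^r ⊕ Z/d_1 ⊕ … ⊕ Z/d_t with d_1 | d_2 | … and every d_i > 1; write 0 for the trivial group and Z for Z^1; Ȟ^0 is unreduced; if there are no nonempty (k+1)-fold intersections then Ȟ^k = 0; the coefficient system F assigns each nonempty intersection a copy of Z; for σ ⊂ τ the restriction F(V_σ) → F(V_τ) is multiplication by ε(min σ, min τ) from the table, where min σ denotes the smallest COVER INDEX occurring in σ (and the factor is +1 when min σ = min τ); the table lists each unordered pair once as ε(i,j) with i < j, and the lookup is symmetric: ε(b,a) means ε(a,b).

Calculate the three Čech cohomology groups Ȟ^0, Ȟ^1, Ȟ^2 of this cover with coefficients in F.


nerve simplices:
  V12={x2} V14={x3,x7} V23={x4} V34={x5}
C dims 4,4; δ0: rk 3, SNF 1^3
degree 0: 4−3−0 = 1 → Ȟ^0 ≅ Z
degree 1: 4−0−3 = 1 → Ȟ^1 ≅ Z
degree 2: 0−0−0 = 0 → Ȟ^2 ≅ 0

Ȟ^0 ≅ Z, Ȟ^1 ≅ Z and Ȟ^2 ≅ 0


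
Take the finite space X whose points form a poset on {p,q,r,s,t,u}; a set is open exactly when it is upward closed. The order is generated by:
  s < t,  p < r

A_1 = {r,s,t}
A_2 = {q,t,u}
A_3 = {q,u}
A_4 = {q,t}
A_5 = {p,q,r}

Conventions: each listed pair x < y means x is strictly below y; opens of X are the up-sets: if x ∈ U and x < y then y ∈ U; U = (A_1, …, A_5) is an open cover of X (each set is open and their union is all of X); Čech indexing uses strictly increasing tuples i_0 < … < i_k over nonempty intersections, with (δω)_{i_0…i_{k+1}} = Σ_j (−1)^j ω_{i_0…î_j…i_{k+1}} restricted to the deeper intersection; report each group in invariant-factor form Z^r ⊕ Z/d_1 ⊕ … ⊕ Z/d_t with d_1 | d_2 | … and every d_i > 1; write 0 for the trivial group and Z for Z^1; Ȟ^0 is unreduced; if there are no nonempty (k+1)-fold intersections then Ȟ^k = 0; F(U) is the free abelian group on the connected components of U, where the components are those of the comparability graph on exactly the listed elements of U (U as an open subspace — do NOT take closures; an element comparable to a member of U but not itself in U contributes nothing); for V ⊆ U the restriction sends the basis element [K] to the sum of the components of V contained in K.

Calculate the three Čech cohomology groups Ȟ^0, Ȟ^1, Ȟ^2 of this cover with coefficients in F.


Ȟ^0 = Z^4, Ȟ^1 = 0 and Ȟ^2 = 0

cover nerve:
  A12={t} A14={t} A15={r} A23={q,u} A24={q,t} A25={q} A34={q} A35={q} A45={q}
  A124={t} A234={q} A235={q} A245={q} A345={q}
  A2345={q}
components per intersection:
  A1: {r} {s,t}
  A2: {q} {t} {u}
  A3: {q} {u}
  A4: {q} {t}
  A5: {p,r} {q}
  A12: {t}
  A14: {t}
  A15: {r}
  A23: {q} {u}
  A24: {q} {t}
  A25: {q}
  A34: {q}
  A35: {q}
  A45: {q}
  A124: {t}
  A234: {q}
  A235: {q}
  A245: {q}
  A345: {q}
  A2345: {q}
C dims 11,11,5,1; δ0: rk 7, SNF 1^7; δ1: rk 4, SNF 1^4; δ2: rk 1, SNF 1^1
Ȟ^0: (11−7)−0=4 ⇒ Z^4
Ȟ^1: (11−4)−7=0 ⇒ 0
Ȟ^2: (5−1)−4=0 ⇒ 0


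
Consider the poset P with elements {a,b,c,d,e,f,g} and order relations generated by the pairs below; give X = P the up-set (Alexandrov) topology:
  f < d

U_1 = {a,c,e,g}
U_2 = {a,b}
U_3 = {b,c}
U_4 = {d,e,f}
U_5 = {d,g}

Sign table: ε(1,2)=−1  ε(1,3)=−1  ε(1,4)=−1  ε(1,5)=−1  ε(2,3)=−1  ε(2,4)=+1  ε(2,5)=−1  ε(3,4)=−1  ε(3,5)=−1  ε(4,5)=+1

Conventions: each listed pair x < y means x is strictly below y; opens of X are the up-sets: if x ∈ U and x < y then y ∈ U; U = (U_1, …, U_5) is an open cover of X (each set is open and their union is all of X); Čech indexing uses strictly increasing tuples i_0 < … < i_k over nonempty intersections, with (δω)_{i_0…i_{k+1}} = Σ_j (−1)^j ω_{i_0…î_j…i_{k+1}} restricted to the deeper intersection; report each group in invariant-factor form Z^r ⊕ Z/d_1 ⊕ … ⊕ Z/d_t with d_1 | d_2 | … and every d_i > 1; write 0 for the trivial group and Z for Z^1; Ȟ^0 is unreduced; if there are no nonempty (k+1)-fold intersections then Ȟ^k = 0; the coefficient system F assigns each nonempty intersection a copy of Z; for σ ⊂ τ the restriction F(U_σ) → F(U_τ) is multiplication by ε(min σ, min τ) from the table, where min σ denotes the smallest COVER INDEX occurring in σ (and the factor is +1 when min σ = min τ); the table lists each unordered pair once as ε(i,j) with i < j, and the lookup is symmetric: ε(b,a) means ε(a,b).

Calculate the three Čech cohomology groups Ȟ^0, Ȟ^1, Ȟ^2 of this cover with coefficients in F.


intersection data:
  U12={a} U13={c} U14={e} U15={g} U23={b} U45={d}
C dims 5,6; δ0: rk 5, SNF 1^4·2
Ȟ^0 = (5 − 5) − 0 = 0, so Ȟ^0 ≅ 0
Ȟ^1 = (6 − 0) − 5 = 1 plus torsion [2], so Ȟ^1 ≅ Z ⊕ Z/2
Ȟ^2 = (0 − 0) − 0 = 0, so Ȟ^2 ≅ 0

Ȟ^0(U;F) ≅ 0,  Ȟ^1(U;F) ≅ Z ⊕ Z/2,  Ȟ^2(U;F) ≅ 0


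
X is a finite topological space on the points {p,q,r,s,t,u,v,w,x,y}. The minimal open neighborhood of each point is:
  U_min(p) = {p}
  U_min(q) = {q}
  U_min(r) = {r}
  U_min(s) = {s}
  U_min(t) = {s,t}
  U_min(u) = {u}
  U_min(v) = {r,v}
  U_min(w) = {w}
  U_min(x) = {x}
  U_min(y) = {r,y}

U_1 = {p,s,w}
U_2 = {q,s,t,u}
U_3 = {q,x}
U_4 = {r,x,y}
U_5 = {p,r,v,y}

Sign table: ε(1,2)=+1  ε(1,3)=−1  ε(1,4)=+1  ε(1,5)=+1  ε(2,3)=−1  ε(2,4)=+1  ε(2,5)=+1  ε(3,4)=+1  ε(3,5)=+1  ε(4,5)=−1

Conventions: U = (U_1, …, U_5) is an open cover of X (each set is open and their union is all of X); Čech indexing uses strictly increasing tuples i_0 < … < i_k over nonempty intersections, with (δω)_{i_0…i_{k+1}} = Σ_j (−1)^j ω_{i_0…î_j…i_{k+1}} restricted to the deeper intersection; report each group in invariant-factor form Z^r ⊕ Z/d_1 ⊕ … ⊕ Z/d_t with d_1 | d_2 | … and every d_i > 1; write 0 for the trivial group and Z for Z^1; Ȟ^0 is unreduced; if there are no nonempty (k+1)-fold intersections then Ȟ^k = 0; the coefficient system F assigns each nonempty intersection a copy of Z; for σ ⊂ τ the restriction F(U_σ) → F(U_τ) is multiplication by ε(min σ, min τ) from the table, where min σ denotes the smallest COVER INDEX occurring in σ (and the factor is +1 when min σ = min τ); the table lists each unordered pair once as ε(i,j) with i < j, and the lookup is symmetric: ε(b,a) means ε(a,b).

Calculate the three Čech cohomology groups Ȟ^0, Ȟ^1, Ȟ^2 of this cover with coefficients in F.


Ȟ^0 ≅ Z,  Ȟ^1 ≅ Z,  Ȟ^2 ≅ 0

nonempty overlaps:
  U12={s} U15={p} U23={q} U34={x} U45={r,y}
C dims 5,5; δ0: rk 4, SNF 1^4
degree 0: 5−4−0 = 1 → Ȟ^0 ≅ Z
degree 1: 5−0−4 = 1 → Ȟ^1 ≅ Z
degree 2: 0−0−0 = 0 → Ȟ^2 ≅ 0


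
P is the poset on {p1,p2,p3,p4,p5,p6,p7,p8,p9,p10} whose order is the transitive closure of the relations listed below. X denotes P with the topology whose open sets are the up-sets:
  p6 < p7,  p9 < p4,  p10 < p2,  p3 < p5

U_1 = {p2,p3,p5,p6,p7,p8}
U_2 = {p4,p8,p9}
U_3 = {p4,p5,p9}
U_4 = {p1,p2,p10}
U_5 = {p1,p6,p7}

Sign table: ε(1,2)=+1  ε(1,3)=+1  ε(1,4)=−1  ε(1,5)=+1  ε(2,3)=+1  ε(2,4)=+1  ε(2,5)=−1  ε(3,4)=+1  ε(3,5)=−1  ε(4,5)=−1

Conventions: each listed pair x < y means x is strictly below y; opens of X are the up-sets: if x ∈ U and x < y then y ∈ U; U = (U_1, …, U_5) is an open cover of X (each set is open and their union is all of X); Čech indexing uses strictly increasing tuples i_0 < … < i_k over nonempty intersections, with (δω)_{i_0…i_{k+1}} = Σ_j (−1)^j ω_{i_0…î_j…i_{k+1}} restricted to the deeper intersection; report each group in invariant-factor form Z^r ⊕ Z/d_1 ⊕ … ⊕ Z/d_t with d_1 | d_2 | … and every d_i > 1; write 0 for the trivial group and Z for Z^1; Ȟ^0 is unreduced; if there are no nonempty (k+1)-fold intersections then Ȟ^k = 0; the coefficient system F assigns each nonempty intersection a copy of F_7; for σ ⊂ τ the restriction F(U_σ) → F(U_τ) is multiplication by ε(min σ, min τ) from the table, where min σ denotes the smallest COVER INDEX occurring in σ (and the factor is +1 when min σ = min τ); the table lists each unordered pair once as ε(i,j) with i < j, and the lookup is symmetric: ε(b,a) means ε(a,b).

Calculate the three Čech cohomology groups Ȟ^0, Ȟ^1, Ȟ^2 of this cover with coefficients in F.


Ȟ^0 ≅ Z/7, Ȟ^1 ≅ Z/7 ⊕ Z/7, Ȟ^2 ≅ 0

cover nerve:
  U12={p8} U13={p5} U14={p2} U15={p6,p7} U23={p4,p9} U45={p1}
C dims 5,6; δ0: rk_F7 4
Ȟ^0: (5−4)−0=1 ⇒ Z/7
Ȟ^1: (6−0)−4=2 ⇒ Z/7 ⊕ Z/7
Ȟ^2: (0−0)−0=0 ⇒ 0


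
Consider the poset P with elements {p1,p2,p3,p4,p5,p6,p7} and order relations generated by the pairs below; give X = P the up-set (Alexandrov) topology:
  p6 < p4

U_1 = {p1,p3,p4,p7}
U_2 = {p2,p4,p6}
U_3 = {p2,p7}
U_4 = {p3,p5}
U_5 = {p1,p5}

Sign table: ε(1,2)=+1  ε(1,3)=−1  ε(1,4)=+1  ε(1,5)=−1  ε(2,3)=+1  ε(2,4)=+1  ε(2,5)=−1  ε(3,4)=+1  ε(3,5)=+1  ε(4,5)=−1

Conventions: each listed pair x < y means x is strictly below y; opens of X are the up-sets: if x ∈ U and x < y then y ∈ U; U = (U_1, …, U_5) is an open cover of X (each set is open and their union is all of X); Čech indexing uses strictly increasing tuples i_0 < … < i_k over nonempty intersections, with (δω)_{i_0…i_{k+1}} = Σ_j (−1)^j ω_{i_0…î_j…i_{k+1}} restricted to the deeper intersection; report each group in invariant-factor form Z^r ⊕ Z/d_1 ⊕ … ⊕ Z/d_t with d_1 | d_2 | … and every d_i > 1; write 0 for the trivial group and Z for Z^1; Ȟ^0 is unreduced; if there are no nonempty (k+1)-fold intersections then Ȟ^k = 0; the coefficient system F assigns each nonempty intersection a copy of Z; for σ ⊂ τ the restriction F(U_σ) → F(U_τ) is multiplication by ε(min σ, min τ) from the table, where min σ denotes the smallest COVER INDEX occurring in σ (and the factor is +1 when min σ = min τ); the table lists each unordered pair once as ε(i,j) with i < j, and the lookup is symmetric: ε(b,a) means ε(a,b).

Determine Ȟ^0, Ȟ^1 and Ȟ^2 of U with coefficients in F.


Ȟ^0(U;F) ≅ 0,  Ȟ^1(U;F) ≅ Z ⊕ Z/2,  Ȟ^2(U;F) ≅ 0

nerve simplices:
  U12={p4} U13={p7} U14={p3} U15={p1} U23={p2} U45={p5}
C dims 5,6; δ0: rk 5, SNF 1^4·2
degree 0: 5−5−0 = 0 → Ȟ^0 ≅ 0
degree 1: 6−0−5 = 1 plus torsion [2] → Ȟ^1 ≅ Z ⊕ Z/2
degree 2: 0−0−0 = 0 → Ȟ^2 ≅ 0


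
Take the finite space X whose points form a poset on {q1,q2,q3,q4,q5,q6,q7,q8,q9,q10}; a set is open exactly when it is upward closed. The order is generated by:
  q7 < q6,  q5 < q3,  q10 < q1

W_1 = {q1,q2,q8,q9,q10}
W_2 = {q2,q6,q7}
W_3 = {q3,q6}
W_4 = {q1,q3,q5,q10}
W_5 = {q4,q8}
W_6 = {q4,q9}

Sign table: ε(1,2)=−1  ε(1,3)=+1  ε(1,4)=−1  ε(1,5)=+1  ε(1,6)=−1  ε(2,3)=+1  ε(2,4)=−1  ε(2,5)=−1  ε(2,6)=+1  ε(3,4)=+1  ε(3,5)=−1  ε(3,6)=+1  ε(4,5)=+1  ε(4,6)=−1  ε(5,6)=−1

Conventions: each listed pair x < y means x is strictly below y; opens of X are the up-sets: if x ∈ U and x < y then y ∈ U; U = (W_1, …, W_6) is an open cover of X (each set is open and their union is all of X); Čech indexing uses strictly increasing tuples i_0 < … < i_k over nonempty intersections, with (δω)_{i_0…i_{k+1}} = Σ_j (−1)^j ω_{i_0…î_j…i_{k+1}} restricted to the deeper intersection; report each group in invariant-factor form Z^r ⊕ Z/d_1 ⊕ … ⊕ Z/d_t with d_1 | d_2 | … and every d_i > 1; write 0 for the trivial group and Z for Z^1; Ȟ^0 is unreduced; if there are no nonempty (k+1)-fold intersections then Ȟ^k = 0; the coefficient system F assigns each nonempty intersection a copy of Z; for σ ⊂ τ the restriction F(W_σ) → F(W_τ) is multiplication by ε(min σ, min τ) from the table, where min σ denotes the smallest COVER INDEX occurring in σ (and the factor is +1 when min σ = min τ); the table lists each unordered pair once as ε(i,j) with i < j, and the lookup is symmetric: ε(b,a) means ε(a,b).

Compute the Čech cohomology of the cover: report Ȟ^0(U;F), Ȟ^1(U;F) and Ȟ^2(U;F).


Ȟ^0(U;F) ≅ Z, Ȟ^1(U;F) ≅ Z^2 and Ȟ^2(U;F) ≅ 0

nonempty overlaps:
  W12={q2} W14={q1,q10} W15={q8} W16={q9} W23={q6} W34={q3} W56={q4}
C dims 6,7; δ0: rk 5, SNF 1^5
degree 0: 6−5−0 = 1 → Ȟ^0 ≅ Z
degree 1: 7−0−5 = 2 → Ȟ^1 ≅ Z^2
degree 2: 0−0−0 = 0 → Ȟ^2 ≅ 0


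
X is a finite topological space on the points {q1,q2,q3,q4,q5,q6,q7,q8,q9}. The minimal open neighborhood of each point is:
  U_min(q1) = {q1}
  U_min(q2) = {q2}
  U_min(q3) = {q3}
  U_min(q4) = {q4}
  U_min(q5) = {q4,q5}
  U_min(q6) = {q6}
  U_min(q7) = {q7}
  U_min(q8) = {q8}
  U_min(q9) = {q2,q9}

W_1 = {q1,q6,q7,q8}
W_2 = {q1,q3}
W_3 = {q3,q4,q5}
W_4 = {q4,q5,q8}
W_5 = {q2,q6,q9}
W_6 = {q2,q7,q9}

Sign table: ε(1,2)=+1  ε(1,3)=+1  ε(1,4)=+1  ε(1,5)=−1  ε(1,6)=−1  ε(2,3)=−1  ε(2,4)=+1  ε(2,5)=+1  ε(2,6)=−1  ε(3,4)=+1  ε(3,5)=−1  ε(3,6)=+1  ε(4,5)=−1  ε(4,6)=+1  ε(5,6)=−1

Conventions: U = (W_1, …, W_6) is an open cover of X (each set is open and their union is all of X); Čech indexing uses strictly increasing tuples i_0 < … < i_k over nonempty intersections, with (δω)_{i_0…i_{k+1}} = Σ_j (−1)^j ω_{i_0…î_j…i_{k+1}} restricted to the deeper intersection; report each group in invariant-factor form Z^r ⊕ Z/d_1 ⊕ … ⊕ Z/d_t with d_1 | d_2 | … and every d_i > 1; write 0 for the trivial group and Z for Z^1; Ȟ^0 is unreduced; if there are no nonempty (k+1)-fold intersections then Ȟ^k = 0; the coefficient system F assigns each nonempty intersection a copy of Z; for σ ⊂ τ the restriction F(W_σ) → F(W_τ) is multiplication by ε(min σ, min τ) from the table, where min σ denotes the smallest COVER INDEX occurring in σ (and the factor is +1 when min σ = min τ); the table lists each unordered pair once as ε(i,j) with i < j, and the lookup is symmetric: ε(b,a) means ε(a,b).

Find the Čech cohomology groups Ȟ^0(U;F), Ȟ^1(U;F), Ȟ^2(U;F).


Ȟ^0 = 0; Ȟ^1 = Z ⊕ Z/2; Ȟ^2 = 0

nerve simplices:
  W12={q1} W14={q8} W15={q6} W16={q7} W23={q3} W34={q4,q5} W56={q2,q9}
C dims 6,7; δ0: rk 6, SNF 1^5·2
degree 0: 6−6−0 = 0 → Ȟ^0 ≅ 0
degree 1: 7−0−6 = 1 plus torsion [2] → Ȟ^1 ≅ Z ⊕ Z/2
degree 2: 0−0−0 = 0 → Ȟ^2 ≅ 0


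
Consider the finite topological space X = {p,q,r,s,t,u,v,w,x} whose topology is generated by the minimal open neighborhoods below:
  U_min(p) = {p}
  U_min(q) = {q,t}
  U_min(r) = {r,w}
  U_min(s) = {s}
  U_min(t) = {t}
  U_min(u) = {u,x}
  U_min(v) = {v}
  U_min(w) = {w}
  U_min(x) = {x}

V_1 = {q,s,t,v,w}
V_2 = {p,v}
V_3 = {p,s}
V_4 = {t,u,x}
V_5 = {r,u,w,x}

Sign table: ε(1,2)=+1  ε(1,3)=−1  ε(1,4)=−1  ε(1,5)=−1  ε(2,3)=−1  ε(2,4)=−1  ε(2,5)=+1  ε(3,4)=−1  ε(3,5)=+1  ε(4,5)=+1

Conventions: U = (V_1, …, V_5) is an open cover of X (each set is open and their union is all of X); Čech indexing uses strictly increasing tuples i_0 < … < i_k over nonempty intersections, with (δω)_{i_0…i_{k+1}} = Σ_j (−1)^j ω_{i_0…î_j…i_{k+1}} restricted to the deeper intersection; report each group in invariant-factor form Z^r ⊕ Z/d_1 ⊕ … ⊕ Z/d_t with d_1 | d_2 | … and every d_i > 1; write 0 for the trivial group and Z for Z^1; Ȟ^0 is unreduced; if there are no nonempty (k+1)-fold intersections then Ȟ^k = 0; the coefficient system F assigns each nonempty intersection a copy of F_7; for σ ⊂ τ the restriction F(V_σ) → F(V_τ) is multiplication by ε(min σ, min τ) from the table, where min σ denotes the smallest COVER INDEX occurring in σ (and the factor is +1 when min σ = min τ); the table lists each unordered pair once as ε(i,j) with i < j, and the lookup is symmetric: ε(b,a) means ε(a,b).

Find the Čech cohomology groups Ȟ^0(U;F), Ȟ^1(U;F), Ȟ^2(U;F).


Ȟ^0 = Z/7, Ȟ^1 = Z/7 ⊕ Z/7, Ȟ^2 = 0

nerve simplices:
  V12={v} V13={s} V14={t} V15={w} V23={p} V45={u,x}
C dims 5,6; δ0: rk_F7 4
degree 0: 5−4−0 = 1 → Ȟ^0 ≅ Z/7
degree 1: 6−0−4 = 2 → Ȟ^1 ≅ Z/7 ⊕ Z/7
degree 2: 0−0−0 = 0 → Ȟ^2 ≅ 0


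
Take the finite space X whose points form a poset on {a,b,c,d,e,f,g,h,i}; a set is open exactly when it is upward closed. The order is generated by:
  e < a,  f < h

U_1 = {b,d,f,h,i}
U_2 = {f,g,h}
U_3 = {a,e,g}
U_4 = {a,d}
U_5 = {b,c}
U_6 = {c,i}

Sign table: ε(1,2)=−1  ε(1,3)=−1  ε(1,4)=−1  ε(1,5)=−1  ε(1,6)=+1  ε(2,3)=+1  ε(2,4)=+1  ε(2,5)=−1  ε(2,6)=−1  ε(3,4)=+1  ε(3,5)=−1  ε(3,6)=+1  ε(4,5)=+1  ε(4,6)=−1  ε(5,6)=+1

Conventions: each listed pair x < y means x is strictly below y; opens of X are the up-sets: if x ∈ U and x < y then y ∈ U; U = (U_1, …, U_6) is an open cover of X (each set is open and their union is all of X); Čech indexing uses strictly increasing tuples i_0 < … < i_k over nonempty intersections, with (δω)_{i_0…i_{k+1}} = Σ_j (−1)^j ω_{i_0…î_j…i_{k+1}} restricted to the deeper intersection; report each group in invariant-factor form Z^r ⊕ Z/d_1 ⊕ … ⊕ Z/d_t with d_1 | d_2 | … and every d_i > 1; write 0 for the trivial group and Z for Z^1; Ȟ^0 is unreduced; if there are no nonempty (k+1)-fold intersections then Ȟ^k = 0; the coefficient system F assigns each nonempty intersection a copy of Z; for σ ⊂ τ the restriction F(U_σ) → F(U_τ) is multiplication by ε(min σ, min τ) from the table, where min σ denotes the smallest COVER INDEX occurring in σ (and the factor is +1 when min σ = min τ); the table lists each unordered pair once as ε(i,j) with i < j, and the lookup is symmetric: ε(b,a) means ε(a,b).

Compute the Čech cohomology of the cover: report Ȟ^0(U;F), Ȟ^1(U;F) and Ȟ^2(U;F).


nerve of the cover:
  U12={f,h} U14={d} U15={b} U16={i} U23={g} U34={a} U56={c}
C dims 6,7; δ0: rk 6, SNF 1^5·2
Ȟ^0 = (6 − 6) − 0 = 0, so Ȟ^0 ≅ 0
Ȟ^1 = (7 − 0) − 6 = 1 plus torsion [2], so Ȟ^1 ≅ Z ⊕ Z/2
Ȟ^2 = (0 − 0) − 0 = 0, so Ȟ^2 ≅ 0

Ȟ^0 ≅ 0,  Ȟ^1 ≅ Z ⊕ Z/2,  Ȟ^2 ≅ 0
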